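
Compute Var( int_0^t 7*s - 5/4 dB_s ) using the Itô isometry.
Var = t*(784*t^2 - 420*t + 75)/48

The Itô integral of a deterministic integrand f(s) has mean 0 because each increment f(s) * (B_{s+ds} - B_s) has mean 0. By the Itô isometry:
  Var( int_0^t f(s) dB_s ) = E[ (int_0^t f(s) dB_s)^2 ] = int_0^t f(s)^2 ds.
Here f(s) = 7*s - 5/4, so f(s)^2 = (28*s - 5)^2/16. Integrate:
  int_0^t ((28*s - 5)^2/16) ds = t*(784*t^2 - 420*t + 75)/48.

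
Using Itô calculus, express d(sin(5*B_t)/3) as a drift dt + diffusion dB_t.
d(sin(5*B_t)/3) = (-25*sin(5*B_t)/6) dt + (5*cos(5*B_t)/3) dB_t

Itô's formula for f(B_t) gives d f(B_t) = f'(B_t) dB_t + (1/2) f''(B_t) dt. Compute derivatives of f(x) = sin(5*x)/3:
  f'(x)  = 5*cos(5*x)/3
  f''(x) = -25*sin(5*x)/3
Substitute x = B_t and multiply the f'' term by 1/2:
  drift     = (1/2) * (-25*sin(5*x)/3) evaluated at B_t = -25*sin(5*B_t)/6
  diffusion = (5*cos(5*x)/3) evaluated at B_t = 5*cos(5*B_t)/3
Therefore d(sin(5*B_t)/3) = (-25*sin(5*B_t)/6) dt + (5*cos(5*B_t)/3) dB_t.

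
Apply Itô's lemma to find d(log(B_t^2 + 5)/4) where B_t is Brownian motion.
d(log(B_t^2 + 5)/4) = ((5 - B_t^2)/(4*(B_t^2 + 5)^2)) dt + (B_t/(2*(B_t^2 + 5))) dB_t

Itô's formula for f(B_t) gives d f(B_t) = f'(B_t) dB_t + (1/2) f''(B_t) dt. Compute derivatives of f(x) = log(x^2 + 5)/4:
  f'(x)  = x/(2*(x^2 + 5))
  f''(x) = (5 - x^2)/(2*(x^2 + 5)^2)
Substitute x = B_t and multiply the f'' term by 1/2:
  drift     = (1/2) * ((5 - x^2)/(2*(x^2 + 5)^2)) evaluated at B_t = (5 - B_t^2)/(4*(B_t^2 + 5)^2)
  diffusion = (x/(2*(x^2 + 5))) evaluated at B_t = B_t/(2*(B_t^2 + 5))
Therefore d(log(B_t^2 + 5)/4) = ((5 - B_t^2)/(4*(B_t^2 + 5)^2)) dt + (B_t/(2*(B_t^2 + 5))) dB_t.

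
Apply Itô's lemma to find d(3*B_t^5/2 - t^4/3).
d(3*B_t^5/2 - t^4/3) = (15*B_t^3 - 4*t^3/3) dt + (15*B_t^4/2) dB_t

Itô's formula for f(t, x): d f(t, B_t) = (f_t + (1/2) f_xx) dt + f_x dB_t. Compute partials of f(t, x) = -t^4/3 + 3*x^5/2:
  f_t(t,x)  = -4*t^3/3
  f_x(t,x)  = 15*x^4/2
  f_xx(t,x) = 30*x^3
Assemble drift = f_t + (1/2) f_xx = -4*t^3/3 + 15*x^3 and diffusion = f_x = 15*x^4/2. Substituting x = B_t:
  d(3*B_t^5/2 - t^4/3) = (15*B_t^3 - 4*t^3/3) dt + (15*B_t^4/2) dB_t.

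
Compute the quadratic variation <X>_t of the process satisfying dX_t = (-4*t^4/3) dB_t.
<X>_t = 16*t^9/81

For an Itô process dX_t = a(t) dt + b(t) dB_t, the quadratic variation is <X>_t = int_0^t b(s)^2 ds (the drift term does not contribute). Here b(s) = -4*s^4/3, so
  b(s)^2 = 16*s^8/9.
Integrating from 0 to t:
  <X>_t = int_0^t (16*s^8/9) ds = 16*t^9/81.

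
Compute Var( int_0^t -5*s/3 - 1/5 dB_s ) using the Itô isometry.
Var = t*(625*t^2 + 225*t + 27)/675

The Itô integral of a deterministic integrand f(s) has mean 0 because each increment f(s) * (B_{s+ds} - B_s) has mean 0. By the Itô isometry:
  Var( int_0^t f(s) dB_s ) = E[ (int_0^t f(s) dB_s)^2 ] = int_0^t f(s)^2 ds.
Here f(s) = -5*s/3 - 1/5, so f(s)^2 = (25*s + 3)^2/225. Integrate:
  int_0^t ((25*s + 3)^2/225) ds = t*(625*t^2 + 225*t + 27)/675.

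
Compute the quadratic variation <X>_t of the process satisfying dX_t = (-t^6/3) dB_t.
<X>_t = t^13/117

For an Itô process dX_t = a(t) dt + b(t) dB_t, the quadratic variation is <X>_t = int_0^t b(s)^2 ds (the drift term does not contribute). Here b(s) = -s^6/3, so
  b(s)^2 = s^12/9.
Integrating from 0 to t:
  <X>_t = int_0^t (s^12/9) ds = t^13/117.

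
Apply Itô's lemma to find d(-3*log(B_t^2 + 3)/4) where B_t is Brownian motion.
d(-3*log(B_t^2 + 3)/4) = (3*(B_t^2 - 3)/(4*(B_t^2 + 3)^2)) dt + (-3*B_t/(2*B_t^2 + 6)) dB_t

Itô's formula for f(B_t) gives d f(B_t) = f'(B_t) dB_t + (1/2) f''(B_t) dt. Compute derivatives of f(x) = -3*log(x^2 + 3)/4:
  f'(x)  = -3*x/(2*x^2 + 6)
  f''(x) = 3*(x^2 - 3)/(2*(x^2 + 3)^2)
Substitute x = B_t and multiply the f'' term by 1/2:
  drift     = (1/2) * (3*(x^2 - 3)/(2*(x^2 + 3)^2)) evaluated at B_t = 3*(B_t^2 - 3)/(4*(B_t^2 + 3)^2)
  diffusion = (-3*x/(2*x^2 + 6)) evaluated at B_t = -3*B_t/(2*B_t^2 + 6)
Therefore d(-3*log(B_t^2 + 3)/4) = (3*(B_t^2 - 3)/(4*(B_t^2 + 3)^2)) dt + (-3*B_t/(2*B_t^2 + 6)) dB_t.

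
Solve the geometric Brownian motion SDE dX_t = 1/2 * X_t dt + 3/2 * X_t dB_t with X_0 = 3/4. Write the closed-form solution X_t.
X_t = 3/4 * exp((-5/8) * t + (3/2) * B_t)

For GBM dX = mu X dt + sigma X dB with X_0 = x_0, apply Itô to Y = log X: dY = (mu - sigma^2/2) dt + sigma dB, so Y_t = log(x_0) + (mu - sigma^2/2) t + sigma B_t and hence X_t = x_0 * exp((mu - sigma^2/2) t + sigma B_t).
With mu = 1/2, sigma = 3/2, x_0 = 3/4, this gives:
  X_t = 3/4 * exp((-5/8) * t + (3/2) * B_t).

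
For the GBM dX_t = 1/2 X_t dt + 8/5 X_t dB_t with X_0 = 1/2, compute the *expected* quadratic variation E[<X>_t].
E[<X>_t] = 16*exp(89*t/25)/89 - 16/89

<X>_t = int_0^t ((8/5) * X_s)^2 ds. Taking expectation inside the integral: E[<X>_t] = (8/5)^2 * int_0^t E[X_s^2] ds. For GBM, E[X_s^2] = x_0^2 * exp((2 mu + sigma^2) s). Integrating:
  E[<X>_t] = (8/5)^2 * (1/2)^2 * (exp((2*(1/2) + (8/5)^2) t) - 1) / (2*(1/2) + (8/5)^2)
           = (8/5)^2 * (1/2)^2 * (exp((89/25) t) - 1) / (89/25) = 16*exp(89*t/25)/89 - 16/89.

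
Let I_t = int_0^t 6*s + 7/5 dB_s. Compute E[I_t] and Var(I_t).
E[I_t] = 0; Var(I_t) = t*(300*t^2 + 210*t + 49)/25

The Itô integral of a deterministic integrand f(s) has mean 0 because each increment f(s) * (B_{s+ds} - B_s) has mean 0. By the Itô isometry:
  Var( int_0^t f(s) dB_s ) = E[ (int_0^t f(s) dB_s)^2 ] = int_0^t f(s)^2 ds.
Here f(s) = 6*s + 7/5, so f(s)^2 = (30*s + 7)^2/25. Integrate:
  int_0^t ((30*s + 7)^2/25) ds = t*(300*t^2 + 210*t + 49)/25.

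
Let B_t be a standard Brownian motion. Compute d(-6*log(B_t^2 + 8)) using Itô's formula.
d(-6*log(B_t^2 + 8)) = (6*(B_t^2 - 8)/(B_t^2 + 8)^2) dt + (-12*B_t/(B_t^2 + 8)) dB_t

Itô's formula for f(B_t) gives d f(B_t) = f'(B_t) dB_t + (1/2) f''(B_t) dt. Compute derivatives of f(x) = -6*log(x^2 + 8):
  f'(x)  = -12*x/(x^2 + 8)
  f''(x) = 12*(x^2 - 8)/(x^2 + 8)^2
Substitute x = B_t and multiply the f'' term by 1/2:
  drift     = (1/2) * (12*(x^2 - 8)/(x^2 + 8)^2) evaluated at B_t = 6*(B_t^2 - 8)/(B_t^2 + 8)^2
  diffusion = (-12*x/(x^2 + 8)) evaluated at B_t = -12*B_t/(B_t^2 + 8)
Therefore d(-6*log(B_t^2 + 8)) = (6*(B_t^2 - 8)/(B_t^2 + 8)^2) dt + (-12*B_t/(B_t^2 + 8)) dB_t.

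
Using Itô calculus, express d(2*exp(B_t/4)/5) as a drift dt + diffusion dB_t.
d(2*exp(B_t/4)/5) = (exp(B_t/4)/80) dt + (exp(B_t/4)/10) dB_t

Itô's formula for f(B_t) gives d f(B_t) = f'(B_t) dB_t + (1/2) f''(B_t) dt. Compute derivatives of f(x) = 2*exp(x/4)/5:
  f'(x)  = exp(x/4)/10
  f''(x) = exp(x/4)/40
Substitute x = B_t and multiply the f'' term by 1/2:
  drift     = (1/2) * (exp(x/4)/40) evaluated at B_t = exp(B_t/4)/80
  diffusion = (exp(x/4)/10) evaluated at B_t = exp(B_t/4)/10
Therefore d(2*exp(B_t/4)/5) = (exp(B_t/4)/80) dt + (exp(B_t/4)/10) dB_t.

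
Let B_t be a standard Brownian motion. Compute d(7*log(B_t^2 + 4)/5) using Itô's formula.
d(7*log(B_t^2 + 4)/5) = (7*(4 - B_t^2)/(5*(B_t^2 + 4)^2)) dt + (14*B_t/(5*(B_t^2 + 4))) dB_t

Itô's formula for f(B_t) gives d f(B_t) = f'(B_t) dB_t + (1/2) f''(B_t) dt. Compute derivatives of f(x) = 7*log(x^2 + 4)/5:
  f'(x)  = 14*x/(5*(x^2 + 4))
  f''(x) = 14*(4 - x^2)/(5*(x^2 + 4)^2)
Substitute x = B_t and multiply the f'' term by 1/2:
  drift     = (1/2) * (14*(4 - x^2)/(5*(x^2 + 4)^2)) evaluated at B_t = 7*(4 - B_t^2)/(5*(B_t^2 + 4)^2)
  diffusion = (14*x/(5*(x^2 + 4))) evaluated at B_t = 14*B_t/(5*(B_t^2 + 4))
Therefore d(7*log(B_t^2 + 4)/5) = (7*(4 - B_t^2)/(5*(B_t^2 + 4)^2)) dt + (14*B_t/(5*(B_t^2 + 4))) dB_t.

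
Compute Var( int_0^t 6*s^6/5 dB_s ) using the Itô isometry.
Var = 36*t^13/325

The Itô integral of a deterministic integrand f(s) has mean 0 because each increment f(s) * (B_{s+ds} - B_s) has mean 0. By the Itô isometry:
  Var( int_0^t f(s) dB_s ) = E[ (int_0^t f(s) dB_s)^2 ] = int_0^t f(s)^2 ds.
Here f(s) = 6*s^6/5, so f(s)^2 = 36*s^12/25. Integrate:
  int_0^t (36*s^12/25) ds = 36*t^13/325.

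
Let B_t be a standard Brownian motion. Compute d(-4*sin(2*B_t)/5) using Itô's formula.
d(-4*sin(2*B_t)/5) = (8*sin(2*B_t)/5) dt + (-8*cos(2*B_t)/5) dB_t

Itô's formula for f(B_t) gives d f(B_t) = f'(B_t) dB_t + (1/2) f''(B_t) dt. Compute derivatives of f(x) = -4*sin(2*x)/5:
  f'(x)  = -8*cos(2*x)/5
  f''(x) = 16*sin(2*x)/5
Substitute x = B_t and multiply the f'' term by 1/2:
  drift     = (1/2) * (16*sin(2*x)/5) evaluated at B_t = 8*sin(2*B_t)/5
  diffusion = (-8*cos(2*x)/5) evaluated at B_t = -8*cos(2*B_t)/5
Therefore d(-4*sin(2*B_t)/5) = (8*sin(2*B_t)/5) dt + (-8*cos(2*B_t)/5) dB_t.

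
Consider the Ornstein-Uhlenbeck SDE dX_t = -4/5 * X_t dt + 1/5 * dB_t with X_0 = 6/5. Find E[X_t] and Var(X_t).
E[X_t] = 6*exp(-4*t/5)/5; Var(X_t) = 1/40 - exp(-8*t/5)/40

The OU SDE dX = -theta X dt + sigma dB admits the integrating factor exp(theta t): d(exp(theta t) X_t) = sigma exp(theta t) dB_t. Integrating from 0 to t:
  X_t = x_0 * exp(-theta t) + sigma * int_0^t exp(-theta (t-s)) dB_s.
The Itô integral has mean 0 and (by the Itô isometry) variance sigma^2 * int_0^t exp(-2 theta (t - s)) ds = sigma^2 * (1 - exp(-2 theta t)) / (2 theta).
With theta = 4/5, sigma = 1/5, x_0 = 6/5:
  E[X_t] = 6/5 * exp(-4/5 t) = 6*exp(-4*t/5)/5
  Var(X_t) = (1/5)^2 * (1 - exp(-2*4/5 t)) / (2 * 4/5) = 1/40 - exp(-8*t/5)/40.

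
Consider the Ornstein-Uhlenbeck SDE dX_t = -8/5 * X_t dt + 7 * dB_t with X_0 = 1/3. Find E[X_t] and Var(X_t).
E[X_t] = exp(-8*t/5)/3; Var(X_t) = 245/16 - 245*exp(-16*t/5)/16

The OU SDE dX = -theta X dt + sigma dB admits the integrating factor exp(theta t): d(exp(theta t) X_t) = sigma exp(theta t) dB_t. Integrating from 0 to t:
  X_t = x_0 * exp(-theta t) + sigma * int_0^t exp(-theta (t-s)) dB_s.
The Itô integral has mean 0 and (by the Itô isometry) variance sigma^2 * int_0^t exp(-2 theta (t - s)) ds = sigma^2 * (1 - exp(-2 theta t)) / (2 theta).
With theta = 8/5, sigma = 7, x_0 = 1/3:
  E[X_t] = 1/3 * exp(-8/5 t) = exp(-8*t/5)/3
  Var(X_t) = (7)^2 * (1 - exp(-2*8/5 t)) / (2 * 8/5) = 245/16 - 245*exp(-16*t/5)/16.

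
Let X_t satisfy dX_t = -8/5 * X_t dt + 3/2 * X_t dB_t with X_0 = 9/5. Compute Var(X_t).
Var(X_t) = (81*exp(9*t/4) - 81)*exp(-16*t/5)/25

For GBM dX = mu X dt + sigma X dB with X_0 = x_0, apply Itô to Y = log X: dY = (mu - sigma^2/2) dt + sigma dB, so Y_t = log(x_0) + (mu - sigma^2/2) t + sigma B_t and hence X_t = x_0 * exp((mu - sigma^2/2) t + sigma B_t).
With mu = -8/5, sigma = 3/2, x_0 = 9/5, this gives:
  X_t = 9/5 * exp((-109/40) * t + (3/2) * B_t).
Since sigma*B_t ~ Normal(0, sigma^2 t), E[exp(sigma*B_t)] = exp(sigma^2 t / 2); so E[X_t] = x_0 * exp((mu - sigma^2/2) t) * exp(sigma^2 t / 2) = x_0 * exp(mu t) = 9*exp(-8*t/5)/5.
Var(X_t) = E[X_t^2] - (E[X_t])^2 = x_0^2 * exp(2 mu t) * (exp(sigma^2 t) - 1) = (81*exp(9*t/4) - 81)*exp(-16*t/5)/25.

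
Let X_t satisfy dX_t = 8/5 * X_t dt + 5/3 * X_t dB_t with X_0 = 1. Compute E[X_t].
E[X_t] = exp(8*t/5)

For GBM dX = mu X dt + sigma X dB with X_0 = x_0, apply Itô to Y = log X: dY = (mu - sigma^2/2) dt + sigma dB, so Y_t = log(x_0) + (mu - sigma^2/2) t + sigma B_t and hence X_t = x_0 * exp((mu - sigma^2/2) t + sigma B_t).
With mu = 8/5, sigma = 5/3, x_0 = 1, this gives:
  X_t = 1 * exp((19/90) * t + (5/3) * B_t).
Since sigma*B_t ~ Normal(0, sigma^2 t), E[exp(sigma*B_t)] = exp(sigma^2 t / 2); so E[X_t] = x_0 * exp((mu - sigma^2/2) t) * exp(sigma^2 t / 2) = x_0 * exp(mu t) = exp(8*t/5).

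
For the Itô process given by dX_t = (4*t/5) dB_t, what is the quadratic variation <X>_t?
<X>_t = 16*t^3/75

For an Itô process dX_t = a(t) dt + b(t) dB_t, the quadratic variation is <X>_t = int_0^t b(s)^2 ds (the drift term does not contribute). Here b(s) = 4*s/5, so
  b(s)^2 = 16*s^2/25.
Integrating from 0 to t:
  <X>_t = int_0^t (16*s^2/25) ds = 16*t^3/75.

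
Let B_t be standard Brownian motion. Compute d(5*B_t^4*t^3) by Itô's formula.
d(5*B_t^4*t^3) = (15*B_t^2*t^2*(B_t^2 + 2*t)) dt + (20*B_t^3*t^3) dB_t

Itô's formula for f(t, x): d f(t, B_t) = (f_t + (1/2) f_xx) dt + f_x dB_t. Compute partials of f(t, x) = 5*t^3*x^4:
  f_t(t,x)  = 15*t^2*x^4
  f_x(t,x)  = 20*t^3*x^3
  f_xx(t,x) = 60*t^3*x^2
Assemble drift = f_t + (1/2) f_xx = 15*t^2*x^2*(2*t + x^2) and diffusion = f_x = 20*t^3*x^3. Substituting x = B_t:
  d(5*B_t^4*t^3) = (15*B_t^2*t^2*(B_t^2 + 2*t)) dt + (20*B_t^3*t^3) dB_t.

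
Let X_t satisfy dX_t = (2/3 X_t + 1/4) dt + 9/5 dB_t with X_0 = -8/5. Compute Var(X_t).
Var(X_t) = 243*exp(4*t/3)/100 - 243/100

The variance V(t) = Var(X_t) satisfies V'(t) = 2 a V(t) + c^2 with V(0) = 0 (drift coefficient is linear in X, diffusion is constant). With a = 2/3, c = 9/5, the solution is
  V(t) = (c^2 / (2 a)) * (exp(2 a t) - 1)
       = ((9/5)^2 / (2*(2/3))) * (exp((4/3) t) - 1)
       = 243*exp(4*t/3)/100 - 243/100.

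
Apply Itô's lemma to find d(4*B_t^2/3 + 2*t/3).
d(4*B_t^2/3 + 2*t/3) = (2) dt + (8*B_t/3) dB_t

Itô's formula for f(t, x): d f(t, B_t) = (f_t + (1/2) f_xx) dt + f_x dB_t. Compute partials of f(t, x) = 2*t/3 + 4*x^2/3:
  f_t(t,x)  = 2/3
  f_x(t,x)  = 8*x/3
  f_xx(t,x) = 8/3
Assemble drift = f_t + (1/2) f_xx = 2 and diffusion = f_x = 8*x/3. Substituting x = B_t:
  d(4*B_t^2/3 + 2*t/3) = (2) dt + (8*B_t/3) dB_t.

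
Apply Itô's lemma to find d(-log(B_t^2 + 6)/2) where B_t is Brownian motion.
d(-log(B_t^2 + 6)/2) = ((B_t^2 - 6)/(2*(B_t^2 + 6)^2)) dt + (-B_t/(B_t^2 + 6)) dB_t

Itô's formula for f(B_t) gives d f(B_t) = f'(B_t) dB_t + (1/2) f''(B_t) dt. Compute derivatives of f(x) = -log(x^2 + 6)/2:
  f'(x)  = -x/(x^2 + 6)
  f''(x) = (x^2 - 6)/(x^2 + 6)^2
Substitute x = B_t and multiply the f'' term by 1/2:
  drift     = (1/2) * ((x^2 - 6)/(x^2 + 6)^2) evaluated at B_t = (B_t^2 - 6)/(2*(B_t^2 + 6)^2)
  diffusion = (-x/(x^2 + 6)) evaluated at B_t = -B_t/(B_t^2 + 6)
Therefore d(-log(B_t^2 + 6)/2) = ((B_t^2 - 6)/(2*(B_t^2 + 6)^2)) dt + (-B_t/(B_t^2 + 6)) dB_t.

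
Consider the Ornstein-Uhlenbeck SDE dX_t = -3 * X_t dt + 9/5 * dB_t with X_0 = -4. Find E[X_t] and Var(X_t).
E[X_t] = -4*exp(-3*t); Var(X_t) = 27/50 - 27*exp(-6*t)/50

The OU SDE dX = -theta X dt + sigma dB admits the integrating factor exp(theta t): d(exp(theta t) X_t) = sigma exp(theta t) dB_t. Integrating from 0 to t:
  X_t = x_0 * exp(-theta t) + sigma * int_0^t exp(-theta (t-s)) dB_s.
The Itô integral has mean 0 and (by the Itô isometry) variance sigma^2 * int_0^t exp(-2 theta (t - s)) ds = sigma^2 * (1 - exp(-2 theta t)) / (2 theta).
With theta = 3, sigma = 9/5, x_0 = -4:
  E[X_t] = -4 * exp(-3 t) = -4*exp(-3*t)
  Var(X_t) = (9/5)^2 * (1 - exp(-2*3 t)) / (2 * 3) = 27/50 - 27*exp(-6*t)/50.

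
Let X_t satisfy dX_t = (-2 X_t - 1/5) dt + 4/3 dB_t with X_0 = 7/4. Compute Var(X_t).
Var(X_t) = 4/9 - 4*exp(-4*t)/9

The variance V(t) = Var(X_t) satisfies V'(t) = 2 a V(t) + c^2 with V(0) = 0 (drift coefficient is linear in X, diffusion is constant). With a = -2, c = 4/3, the solution is
  V(t) = (c^2 / (2 a)) * (exp(2 a t) - 1)
       = ((4/3)^2 / (2*(-2))) * (exp((-4) t) - 1)
       = 4/9 - 4*exp(-4*t)/9.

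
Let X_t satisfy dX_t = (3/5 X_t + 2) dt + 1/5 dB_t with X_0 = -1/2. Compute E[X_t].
E[X_t] = 17*exp(3*t/5)/6 - 10/3

Taking expectations and using E[dB_t] = 0, the mean m(t) = E[X_t] satisfies the ODE m'(t) = a m(t) + b with m(0) = x_0. With a = 3/5, b = 2, x_0 = -1/2, the solution is
  m(t) = x_0 * exp(a t) + (b/a) * (exp(a t) - 1)
       = (-1/2) * exp((3/5) t) + (2/(3/5)) * (exp((3/5) t) - 1)
       = 17*exp(3*t/5)/6 - 10/3.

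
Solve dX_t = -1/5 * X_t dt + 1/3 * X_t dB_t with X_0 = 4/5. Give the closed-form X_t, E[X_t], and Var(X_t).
X_t = 4/5 * exp((-23/90) t + (1/3) B_t); E[X_t] = 4*exp(-t/5)/5; Var(X_t) = (16*exp(t/9) - 16)*exp(-2*t/5)/25

For GBM dX = mu X dt + sigma X dB with X_0 = x_0, apply Itô to Y = log X: dY = (mu - sigma^2/2) dt + sigma dB, so Y_t = log(x_0) + (mu - sigma^2/2) t + sigma B_t and hence X_t = x_0 * exp((mu - sigma^2/2) t + sigma B_t).
With mu = -1/5, sigma = 1/3, x_0 = 4/5, this gives:
  X_t = 4/5 * exp((-23/90) * t + (1/3) * B_t).
Since sigma*B_t ~ Normal(0, sigma^2 t), E[exp(sigma*B_t)] = exp(sigma^2 t / 2); so E[X_t] = x_0 * exp((mu - sigma^2/2) t) * exp(sigma^2 t / 2) = x_0 * exp(mu t) = 4*exp(-t/5)/5.
Var(X_t) = E[X_t^2] - (E[X_t])^2 = x_0^2 * exp(2 mu t) * (exp(sigma^2 t) - 1) = (16*exp(t/9) - 16)*exp(-2*t/5)/25.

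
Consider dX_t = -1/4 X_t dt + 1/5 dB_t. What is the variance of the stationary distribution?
lim Var(X_t) = 2/25

The OU SDE dX = -theta X dt + sigma dB admits the integrating factor exp(theta t): d(exp(theta t) X_t) = sigma exp(theta t) dB_t. Integrating from 0 to t gives X_t = x_0 * exp(-theta t) + sigma * int_0^t exp(-theta (t-s)) dB_s for any initial x_0. The Itô integral has variance (by the Itô isometry) sigma^2 * int_0^t exp(-2 theta (t - s)) ds = sigma^2 * (1 - exp(-2 theta t)) / (2 theta), independent of x_0.
With theta = 1/4, sigma = 1/5:
  Var(X_t) = (1/5)^2 * (1 - exp(-2*1/4 t)) / (2 * 1/4) = 2/25 - 2*exp(-t/2)/25.
As t -> infinity, exp(-2*1/4 t) -> 0, so the stationary variance is sigma^2 / (2 theta) = 2/25.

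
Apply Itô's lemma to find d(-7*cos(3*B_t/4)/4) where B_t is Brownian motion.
d(-7*cos(3*B_t/4)/4) = (63*cos(3*B_t/4)/128) dt + (21*sin(3*B_t/4)/16) dB_t

Itô's formula for f(B_t) gives d f(B_t) = f'(B_t) dB_t + (1/2) f''(B_t) dt. Compute derivatives of f(x) = -7*cos(3*x/4)/4:
  f'(x)  = 21*sin(3*x/4)/16
  f''(x) = 63*cos(3*x/4)/64
Substitute x = B_t and multiply the f'' term by 1/2:
  drift     = (1/2) * (63*cos(3*x/4)/64) evaluated at B_t = 63*cos(3*B_t/4)/128
  diffusion = (21*sin(3*x/4)/16) evaluated at B_t = 21*sin(3*B_t/4)/16
Therefore d(-7*cos(3*B_t/4)/4) = (63*cos(3*B_t/4)/128) dt + (21*sin(3*B_t/4)/16) dB_t.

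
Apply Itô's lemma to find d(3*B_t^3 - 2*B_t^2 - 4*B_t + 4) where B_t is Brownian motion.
d(3*B_t^3 - 2*B_t^2 - 4*B_t + 4) = (9*B_t - 2) dt + (9*B_t^2 - 4*B_t - 4) dB_t

Itô's formula for f(B_t) gives d f(B_t) = f'(B_t) dB_t + (1/2) f''(B_t) dt. Compute derivatives of f(x) = 3*x^3 - 2*x^2 - 4*x + 4:
  f'(x)  = 9*x^2 - 4*x - 4
  f''(x) = 18*x - 4
Substitute x = B_t and multiply the f'' term by 1/2:
  drift     = (1/2) * (18*x - 4) evaluated at B_t = 9*B_t - 2
  diffusion = (9*x^2 - 4*x - 4) evaluated at B_t = 9*B_t^2 - 4*B_t - 4
Therefore d(3*B_t^3 - 2*B_t^2 - 4*B_t + 4) = (9*B_t - 2) dt + (9*B_t^2 - 4*B_t - 4) dB_t.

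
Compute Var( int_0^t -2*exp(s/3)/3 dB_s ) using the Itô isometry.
Var = 2*exp(2*t/3)/3 - 2/3

The Itô integral of a deterministic integrand f(s) has mean 0 because each increment f(s) * (B_{s+ds} - B_s) has mean 0. By the Itô isometry:
  Var( int_0^t f(s) dB_s ) = E[ (int_0^t f(s) dB_s)^2 ] = int_0^t f(s)^2 ds.
Here f(s) = -2*exp(s/3)/3, so f(s)^2 = 4*exp(2*s/3)/9. Integrate:
  int_0^t (4*exp(2*s/3)/9) ds = 2*exp(2*t/3)/3 - 2/3.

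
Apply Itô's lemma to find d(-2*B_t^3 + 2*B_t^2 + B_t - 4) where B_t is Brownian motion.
d(-2*B_t^3 + 2*B_t^2 + B_t - 4) = (2 - 6*B_t) dt + (-6*B_t^2 + 4*B_t + 1) dB_t

Itô's formula for f(B_t) gives d f(B_t) = f'(B_t) dB_t + (1/2) f''(B_t) dt. Compute derivatives of f(x) = -2*x^3 + 2*x^2 + x - 4:
  f'(x)  = -6*x^2 + 4*x + 1
  f''(x) = 4 - 12*x
Substitute x = B_t and multiply the f'' term by 1/2:
  drift     = (1/2) * (4 - 12*x) evaluated at B_t = 2 - 6*B_t
  diffusion = (-6*x^2 + 4*x + 1) evaluated at B_t = -6*B_t^2 + 4*B_t + 1
Therefore d(-2*B_t^3 + 2*B_t^2 + B_t - 4) = (2 - 6*B_t) dt + (-6*B_t^2 + 4*B_t + 1) dB_t.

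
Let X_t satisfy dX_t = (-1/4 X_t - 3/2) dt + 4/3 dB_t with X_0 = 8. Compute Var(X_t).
Var(X_t) = 32/9 - 32*exp(-t/2)/9

The variance V(t) = Var(X_t) satisfies V'(t) = 2 a V(t) + c^2 with V(0) = 0 (drift coefficient is linear in X, diffusion is constant). With a = -1/4, c = 4/3, the solution is
  V(t) = (c^2 / (2 a)) * (exp(2 a t) - 1)
       = ((4/3)^2 / (2*(-1/4))) * (exp((-1/2) t) - 1)
       = 32/9 - 32*exp(-t/2)/9.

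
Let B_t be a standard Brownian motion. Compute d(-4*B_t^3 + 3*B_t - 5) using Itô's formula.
d(-4*B_t^3 + 3*B_t - 5) = (-12*B_t) dt + (3 - 12*B_t^2) dB_t

Itô's formula for f(B_t) gives d f(B_t) = f'(B_t) dB_t + (1/2) f''(B_t) dt. Compute derivatives of f(x) = -4*x^3 + 3*x - 5:
  f'(x)  = 3 - 12*x^2
  f''(x) = -24*x
Substitute x = B_t and multiply the f'' term by 1/2:
  drift     = (1/2) * (-24*x) evaluated at B_t = -12*B_t
  diffusion = (3 - 12*x^2) evaluated at B_t = 3 - 12*B_t^2
Therefore d(-4*B_t^3 + 3*B_t - 5) = (-12*B_t) dt + (3 - 12*B_t^2) dB_t.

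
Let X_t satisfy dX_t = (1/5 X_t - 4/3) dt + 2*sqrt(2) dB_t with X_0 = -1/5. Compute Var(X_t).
Var(X_t) = 20*exp(2*t/5) - 20

The variance V(t) = Var(X_t) satisfies V'(t) = 2 a V(t) + c^2 with V(0) = 0 (drift coefficient is linear in X, diffusion is constant). With a = 1/5, c = 2*sqrt(2), the solution is
  V(t) = (c^2 / (2 a)) * (exp(2 a t) - 1)
       = ((2*sqrt(2))^2 / (2*(1/5))) * (exp((2/5) t) - 1)
       = 20*exp(2*t/5) - 20.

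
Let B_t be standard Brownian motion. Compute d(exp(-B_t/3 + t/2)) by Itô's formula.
d(exp(-B_t/3 + t/2)) = (5*exp(-B_t/3 + t/2)/9) dt + (-exp(-B_t/3 + t/2)/3) dB_t

Itô's formula for f(t, x): d f(t, B_t) = (f_t + (1/2) f_xx) dt + f_x dB_t. Compute partials of f(t, x) = exp(t/2 - x/3):
  f_t(t,x)  = exp(t/2 - x/3)/2
  f_x(t,x)  = -exp(t/2 - x/3)/3
  f_xx(t,x) = exp(t/2 - x/3)/9
Assemble drift = f_t + (1/2) f_xx = 5*exp(t/2 - x/3)/9 and diffusion = f_x = -exp(t/2 - x/3)/3. Substituting x = B_t:
  d(exp(-B_t/3 + t/2)) = (5*exp(-B_t/3 + t/2)/9) dt + (-exp(-B_t/3 + t/2)/3) dB_t.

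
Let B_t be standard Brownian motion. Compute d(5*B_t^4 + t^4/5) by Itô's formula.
d(5*B_t^4 + t^4/5) = (30*B_t^2 + 4*t^3/5) dt + (20*B_t^3) dB_t

Itô's formula for f(t, x): d f(t, B_t) = (f_t + (1/2) f_xx) dt + f_x dB_t. Compute partials of f(t, x) = t^4/5 + 5*x^4:
  f_t(t,x)  = 4*t^3/5
  f_x(t,x)  = 20*x^3
  f_xx(t,x) = 60*x^2
Assemble drift = f_t + (1/2) f_xx = 4*t^3/5 + 30*x^2 and diffusion = f_x = 20*x^3. Substituting x = B_t:
  d(5*B_t^4 + t^4/5) = (30*B_t^2 + 4*t^3/5) dt + (20*B_t^3) dB_t.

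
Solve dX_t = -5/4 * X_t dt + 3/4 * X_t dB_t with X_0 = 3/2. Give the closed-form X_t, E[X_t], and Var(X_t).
X_t = 3/2 * exp((-49/32) t + (3/4) B_t); E[X_t] = 3*exp(-5*t/4)/2; Var(X_t) = (9*exp(9*t/16) - 9)*exp(-5*t/2)/4

For GBM dX = mu X dt + sigma X dB with X_0 = x_0, apply Itô to Y = log X: dY = (mu - sigma^2/2) dt + sigma dB, so Y_t = log(x_0) + (mu - sigma^2/2) t + sigma B_t and hence X_t = x_0 * exp((mu - sigma^2/2) t + sigma B_t).
With mu = -5/4, sigma = 3/4, x_0 = 3/2, this gives:
  X_t = 3/2 * exp((-49/32) * t + (3/4) * B_t).
Since sigma*B_t ~ Normal(0, sigma^2 t), E[exp(sigma*B_t)] = exp(sigma^2 t / 2); so E[X_t] = x_0 * exp((mu - sigma^2/2) t) * exp(sigma^2 t / 2) = x_0 * exp(mu t) = 3*exp(-5*t/4)/2.
Var(X_t) = E[X_t^2] - (E[X_t])^2 = x_0^2 * exp(2 mu t) * (exp(sigma^2 t) - 1) = (9*exp(9*t/16) - 9)*exp(-5*t/2)/4.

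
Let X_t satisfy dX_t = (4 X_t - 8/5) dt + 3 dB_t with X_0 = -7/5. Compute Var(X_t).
Var(X_t) = 9*exp(8*t)/8 - 9/8

The variance V(t) = Var(X_t) satisfies V'(t) = 2 a V(t) + c^2 with V(0) = 0 (drift coefficient is linear in X, diffusion is constant). With a = 4, c = 3, the solution is
  V(t) = (c^2 / (2 a)) * (exp(2 a t) - 1)
       = (3^2 / (2*4)) * (exp(8 t) - 1)
       = 9*exp(8*t)/8 - 9/8.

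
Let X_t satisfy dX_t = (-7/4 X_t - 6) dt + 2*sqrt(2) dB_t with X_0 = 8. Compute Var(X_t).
Var(X_t) = 16/7 - 16*exp(-7*t/2)/7

The variance V(t) = Var(X_t) satisfies V'(t) = 2 a V(t) + c^2 with V(0) = 0 (drift coefficient is linear in X, diffusion is constant). With a = -7/4, c = 2*sqrt(2), the solution is
  V(t) = (c^2 / (2 a)) * (exp(2 a t) - 1)
       = ((2*sqrt(2))^2 / (2*(-7/4))) * (exp((-7/2) t) - 1)
       = 16/7 - 16*exp(-7*t/2)/7.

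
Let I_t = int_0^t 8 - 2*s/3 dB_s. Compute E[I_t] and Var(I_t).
E[I_t] = 0; Var(I_t) = 4*t*(t^2 - 36*t + 432)/27

The Itô integral of a deterministic integrand f(s) has mean 0 because each increment f(s) * (B_{s+ds} - B_s) has mean 0. By the Itô isometry:
  Var( int_0^t f(s) dB_s ) = E[ (int_0^t f(s) dB_s)^2 ] = int_0^t f(s)^2 ds.
Here f(s) = 8 - 2*s/3, so f(s)^2 = 4*(s - 12)^2/9. Integrate:
  int_0^t (4*(s - 12)^2/9) ds = 4*t*(t^2 - 36*t + 432)/27.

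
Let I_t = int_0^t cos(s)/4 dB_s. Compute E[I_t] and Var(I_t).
E[I_t] = 0; Var(I_t) = t/32 + sin(2*t)/64

The Itô integral of a deterministic integrand f(s) has mean 0 because each increment f(s) * (B_{s+ds} - B_s) has mean 0. By the Itô isometry:
  Var( int_0^t f(s) dB_s ) = E[ (int_0^t f(s) dB_s)^2 ] = int_0^t f(s)^2 ds.
Here f(s) = cos(s)/4, so f(s)^2 = cos(s)^2/16. Integrate:
  int_0^t (cos(s)^2/16) ds = t/32 + sin(2*t)/64.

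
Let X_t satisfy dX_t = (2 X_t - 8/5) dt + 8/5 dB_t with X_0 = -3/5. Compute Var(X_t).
Var(X_t) = 16*exp(4*t)/25 - 16/25

The variance V(t) = Var(X_t) satisfies V'(t) = 2 a V(t) + c^2 with V(0) = 0 (drift coefficient is linear in X, diffusion is constant). With a = 2, c = 8/5, the solution is
  V(t) = (c^2 / (2 a)) * (exp(2 a t) - 1)
       = ((8/5)^2 / (2*2)) * (exp(4 t) - 1)
       = 16*exp(4*t)/25 - 16/25.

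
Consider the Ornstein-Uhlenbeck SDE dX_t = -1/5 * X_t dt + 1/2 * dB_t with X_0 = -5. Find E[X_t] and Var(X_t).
E[X_t] = -5*exp(-t/5); Var(X_t) = 5/8 - 5*exp(-2*t/5)/8

The OU SDE dX = -theta X dt + sigma dB admits the integrating factor exp(theta t): d(exp(theta t) X_t) = sigma exp(theta t) dB_t. Integrating from 0 to t:
  X_t = x_0 * exp(-theta t) + sigma * int_0^t exp(-theta (t-s)) dB_s.
The Itô integral has mean 0 and (by the Itô isometry) variance sigma^2 * int_0^t exp(-2 theta (t - s)) ds = sigma^2 * (1 - exp(-2 theta t)) / (2 theta).
With theta = 1/5, sigma = 1/2, x_0 = -5:
  E[X_t] = -5 * exp(-1/5 t) = -5*exp(-t/5)
  Var(X_t) = (1/2)^2 * (1 - exp(-2*1/5 t)) / (2 * 1/5) = 5/8 - 5*exp(-2*t/5)/8.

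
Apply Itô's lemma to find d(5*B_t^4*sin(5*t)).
d(5*B_t^4*sin(5*t)) = (B_t^2*(25*B_t^2*cos(5*t) + 30*sin(5*t))) dt + (20*B_t^3*sin(5*t)) dB_t

Itô's formula for f(t, x): d f(t, B_t) = (f_t + (1/2) f_xx) dt + f_x dB_t. Compute partials of f(t, x) = 5*x^4*sin(5*t):
  f_t(t,x)  = 25*x^4*cos(5*t)
  f_x(t,x)  = 20*x^3*sin(5*t)
  f_xx(t,x) = 60*x^2*sin(5*t)
Assemble drift = f_t + (1/2) f_xx = x^2*(25*x^2*cos(5*t) + 30*sin(5*t)) and diffusion = f_x = 20*x^3*sin(5*t). Substituting x = B_t:
  d(5*B_t^4*sin(5*t)) = (B_t^2*(25*B_t^2*cos(5*t) + 30*sin(5*t))) dt + (20*B_t^3*sin(5*t)) dB_t.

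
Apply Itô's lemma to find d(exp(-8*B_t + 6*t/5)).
d(exp(-8*B_t + 6*t/5)) = (166*exp(-8*B_t + 6*t/5)/5) dt + (-8*exp(-8*B_t + 6*t/5)) dB_t

Itô's formula for f(t, x): d f(t, B_t) = (f_t + (1/2) f_xx) dt + f_x dB_t. Compute partials of f(t, x) = exp(6*t/5 - 8*x):
  f_t(t,x)  = 6*exp(6*t/5 - 8*x)/5
  f_x(t,x)  = -8*exp(6*t/5 - 8*x)
  f_xx(t,x) = 64*exp(6*t/5 - 8*x)
Assemble drift = f_t + (1/2) f_xx = 166*exp(6*t/5 - 8*x)/5 and diffusion = f_x = -8*exp(6*t/5 - 8*x). Substituting x = B_t:
  d(exp(-8*B_t + 6*t/5)) = (166*exp(-8*B_t + 6*t/5)/5) dt + (-8*exp(-8*B_t + 6*t/5)) dB_t.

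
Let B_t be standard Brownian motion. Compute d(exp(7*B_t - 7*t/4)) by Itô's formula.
d(exp(7*B_t - 7*t/4)) = (91*exp(7*B_t - 7*t/4)/4) dt + (7*exp(7*B_t - 7*t/4)) dB_t

Itô's formula for f(t, x): d f(t, B_t) = (f_t + (1/2) f_xx) dt + f_x dB_t. Compute partials of f(t, x) = exp(-7*t/4 + 7*x):
  f_t(t,x)  = -7*exp(-7*t/4 + 7*x)/4
  f_x(t,x)  = 7*exp(-7*t/4 + 7*x)
  f_xx(t,x) = 49*exp(-7*t/4 + 7*x)
Assemble drift = f_t + (1/2) f_xx = 91*exp(-7*t/4 + 7*x)/4 and diffusion = f_x = 7*exp(-7*t/4 + 7*x). Substituting x = B_t:
  d(exp(7*B_t - 7*t/4)) = (91*exp(7*B_t - 7*t/4)/4) dt + (7*exp(7*B_t - 7*t/4)) dB_t.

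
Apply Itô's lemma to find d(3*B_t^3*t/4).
d(3*B_t^3*t/4) = (3*B_t*(B_t^2 + 3*t)/4) dt + (9*B_t^2*t/4) dB_t

Itô's formula for f(t, x): d f(t, B_t) = (f_t + (1/2) f_xx) dt + f_x dB_t. Compute partials of f(t, x) = 3*t*x^3/4:
  f_t(t,x)  = 3*x^3/4
  f_x(t,x)  = 9*t*x^2/4
  f_xx(t,x) = 9*t*x/2
Assemble drift = f_t + (1/2) f_xx = 3*x*(3*t + x^2)/4 and diffusion = f_x = 9*t*x^2/4. Substituting x = B_t:
  d(3*B_t^3*t/4) = (3*B_t*(B_t^2 + 3*t)/4) dt + (9*B_t^2*t/4) dB_t.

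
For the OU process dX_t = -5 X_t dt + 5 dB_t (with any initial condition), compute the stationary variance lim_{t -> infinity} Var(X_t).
lim Var(X_t) = 5/2

The OU SDE dX = -theta X dt + sigma dB admits the integrating factor exp(theta t): d(exp(theta t) X_t) = sigma exp(theta t) dB_t. Integrating from 0 to t gives X_t = x_0 * exp(-theta t) + sigma * int_0^t exp(-theta (t-s)) dB_s for any initial x_0. The Itô integral has variance (by the Itô isometry) sigma^2 * int_0^t exp(-2 theta (t - s)) ds = sigma^2 * (1 - exp(-2 theta t)) / (2 theta), independent of x_0.
With theta = 5, sigma = 5:
  Var(X_t) = (5)^2 * (1 - exp(-2*5 t)) / (2 * 5) = 5/2 - 5*exp(-10*t)/2.
As t -> infinity, exp(-2*5 t) -> 0, so the stationary variance is sigma^2 / (2 theta) = 5/2.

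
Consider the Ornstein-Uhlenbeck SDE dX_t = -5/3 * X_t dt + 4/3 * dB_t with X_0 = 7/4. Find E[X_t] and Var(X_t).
E[X_t] = 7*exp(-5*t/3)/4; Var(X_t) = 8/15 - 8*exp(-10*t/3)/15

The OU SDE dX = -theta X dt + sigma dB admits the integrating factor exp(theta t): d(exp(theta t) X_t) = sigma exp(theta t) dB_t. Integrating from 0 to t:
  X_t = x_0 * exp(-theta t) + sigma * int_0^t exp(-theta (t-s)) dB_s.
The Itô integral has mean 0 and (by the Itô isometry) variance sigma^2 * int_0^t exp(-2 theta (t - s)) ds = sigma^2 * (1 - exp(-2 theta t)) / (2 theta).
With theta = 5/3, sigma = 4/3, x_0 = 7/4:
  E[X_t] = 7/4 * exp(-5/3 t) = 7*exp(-5*t/3)/4
  Var(X_t) = (4/3)^2 * (1 - exp(-2*5/3 t)) / (2 * 5/3) = 8/15 - 8*exp(-10*t/3)/15.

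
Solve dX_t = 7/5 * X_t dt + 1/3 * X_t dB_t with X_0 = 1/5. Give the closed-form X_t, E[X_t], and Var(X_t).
X_t = 1/5 * exp((121/90) t + (1/3) B_t); E[X_t] = exp(7*t/5)/5; Var(X_t) = (exp(t/9) - 1)*exp(14*t/5)/25

For GBM dX = mu X dt + sigma X dB with X_0 = x_0, apply Itô to Y = log X: dY = (mu - sigma^2/2) dt + sigma dB, so Y_t = log(x_0) + (mu - sigma^2/2) t + sigma B_t and hence X_t = x_0 * exp((mu - sigma^2/2) t + sigma B_t).
With mu = 7/5, sigma = 1/3, x_0 = 1/5, this gives:
  X_t = 1/5 * exp((121/90) * t + (1/3) * B_t).
Since sigma*B_t ~ Normal(0, sigma^2 t), E[exp(sigma*B_t)] = exp(sigma^2 t / 2); so E[X_t] = x_0 * exp((mu - sigma^2/2) t) * exp(sigma^2 t / 2) = x_0 * exp(mu t) = exp(7*t/5)/5.
Var(X_t) = E[X_t^2] - (E[X_t])^2 = x_0^2 * exp(2 mu t) * (exp(sigma^2 t) - 1) = (exp(t/9) - 1)*exp(14*t/5)/25.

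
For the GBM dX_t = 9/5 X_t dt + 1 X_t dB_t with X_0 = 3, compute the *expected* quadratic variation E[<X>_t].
E[<X>_t] = 45*exp(23*t/5)/23 - 45/23

<X>_t = int_0^t (1 * X_s)^2 ds. Taking expectation inside the integral: E[<X>_t] = 1^2 * int_0^t E[X_s^2] ds. For GBM, E[X_s^2] = x_0^2 * exp((2 mu + sigma^2) s). Integrating:
  E[<X>_t] = 1^2 * 3^2 * (exp((2*(9/5) + 1^2) t) - 1) / (2*(9/5) + 1^2)
           = 1^2 * 3^2 * (exp((23/5) t) - 1) / (23/5) = 45*exp(23*t/5)/23 - 45/23.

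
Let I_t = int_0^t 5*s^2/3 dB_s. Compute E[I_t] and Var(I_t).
E[I_t] = 0; Var(I_t) = 5*t^5/9

The Itô integral of a deterministic integrand f(s) has mean 0 because each increment f(s) * (B_{s+ds} - B_s) has mean 0. By the Itô isometry:
  Var( int_0^t f(s) dB_s ) = E[ (int_0^t f(s) dB_s)^2 ] = int_0^t f(s)^2 ds.
Here f(s) = 5*s^2/3, so f(s)^2 = 25*s^4/9. Integrate:
  int_0^t (25*s^4/9) ds = 5*t^5/9.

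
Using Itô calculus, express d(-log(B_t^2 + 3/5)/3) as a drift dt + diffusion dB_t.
d(-log(B_t^2 + 3/5)/3) = (5*(5*B_t^2 - 3)/(3*(5*B_t^2 + 3)^2)) dt + (-10*B_t/(15*B_t^2 + 9)) dB_t

Itô's formula for f(B_t) gives d f(B_t) = f'(B_t) dB_t + (1/2) f''(B_t) dt. Compute derivatives of f(x) = -log(x^2 + 3/5)/3:
  f'(x)  = -10*x/(15*x^2 + 9)
  f''(x) = 10*(5*x^2 - 3)/(3*(5*x^2 + 3)^2)
Substitute x = B_t and multiply the f'' term by 1/2:
  drift     = (1/2) * (10*(5*x^2 - 3)/(3*(5*x^2 + 3)^2)) evaluated at B_t = 5*(5*B_t^2 - 3)/(3*(5*B_t^2 + 3)^2)
  diffusion = (-10*x/(15*x^2 + 9)) evaluated at B_t = -10*B_t/(15*B_t^2 + 9)
Therefore d(-log(B_t^2 + 3/5)/3) = (5*(5*B_t^2 - 3)/(3*(5*B_t^2 + 3)^2)) dt + (-10*B_t/(15*B_t^2 + 9)) dB_t.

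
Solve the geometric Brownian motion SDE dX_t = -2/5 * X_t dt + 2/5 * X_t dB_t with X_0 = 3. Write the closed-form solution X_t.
X_t = 3 * exp((-12/25) * t + (2/5) * B_t)

For GBM dX = mu X dt + sigma X dB with X_0 = x_0, apply Itô to Y = log X: dY = (mu - sigma^2/2) dt + sigma dB, so Y_t = log(x_0) + (mu - sigma^2/2) t + sigma B_t and hence X_t = x_0 * exp((mu - sigma^2/2) t + sigma B_t).
With mu = -2/5, sigma = 2/5, x_0 = 3, this gives:
  X_t = 3 * exp((-12/25) * t + (2/5) * B_t).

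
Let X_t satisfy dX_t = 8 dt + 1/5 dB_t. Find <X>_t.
<X>_t = t/25

For an Itô process dX_t = a(t) dt + b(t) dB_t, the quadratic variation is <X>_t = int_0^t b(s)^2 ds (the drift term does not contribute). Here b(s) = 1/5, so
  b(s)^2 = 1/25.
Integrating from 0 to t:
  <X>_t = int_0^t (1/25) ds = t/25.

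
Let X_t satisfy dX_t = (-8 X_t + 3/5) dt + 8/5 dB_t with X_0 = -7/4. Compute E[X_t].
E[X_t] = 3/40 - 73*exp(-8*t)/40

Taking expectations and using E[dB_t] = 0, the mean m(t) = E[X_t] satisfies the ODE m'(t) = a m(t) + b with m(0) = x_0. With a = -8, b = 3/5, x_0 = -7/4, the solution is
  m(t) = x_0 * exp(a t) + (b/a) * (exp(a t) - 1)
       = (-7/4) * exp((-8) t) + ((3/5)/(-8)) * (exp((-8) t) - 1)
       = 3/40 - 73*exp(-8*t)/40.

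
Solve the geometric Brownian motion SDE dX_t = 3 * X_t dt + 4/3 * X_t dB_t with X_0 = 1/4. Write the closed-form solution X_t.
X_t = 1/4 * exp((19/9) * t + (4/3) * B_t)

For GBM dX = mu X dt + sigma X dB with X_0 = x_0, apply Itô to Y = log X: dY = (mu - sigma^2/2) dt + sigma dB, so Y_t = log(x_0) + (mu - sigma^2/2) t + sigma B_t and hence X_t = x_0 * exp((mu - sigma^2/2) t + sigma B_t).
With mu = 3, sigma = 4/3, x_0 = 1/4, this gives:
  X_t = 1/4 * exp((19/9) * t + (4/3) * B_t).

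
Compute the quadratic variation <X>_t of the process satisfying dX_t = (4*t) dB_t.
<X>_t = 16*t^3/3

For an Itô process dX_t = a(t) dt + b(t) dB_t, the quadratic variation is <X>_t = int_0^t b(s)^2 ds (the drift term does not contribute). Here b(s) = 4*s, so
  b(s)^2 = 16*s^2.
Integrating from 0 to t:
  <X>_t = int_0^t (16*s^2) ds = 16*t^3/3.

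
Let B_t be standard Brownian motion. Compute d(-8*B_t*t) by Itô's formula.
d(-8*B_t*t) = (-8*B_t) dt + (-8*t) dB_t

Itô's formula for f(t, x): d f(t, B_t) = (f_t + (1/2) f_xx) dt + f_x dB_t. Compute partials of f(t, x) = -8*t*x:
  f_t(t,x)  = -8*x
  f_x(t,x)  = -8*t
  f_xx(t,x) = 0
Assemble drift = f_t + (1/2) f_xx = -8*x and diffusion = f_x = -8*t. Substituting x = B_t:
  d(-8*B_t*t) = (-8*B_t) dt + (-8*t) dB_t.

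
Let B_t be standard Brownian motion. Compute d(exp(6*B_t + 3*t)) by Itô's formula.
d(exp(6*B_t + 3*t)) = (21*exp(6*B_t + 3*t)) dt + (6*exp(6*B_t + 3*t)) dB_t

Itô's formula for f(t, x): d f(t, B_t) = (f_t + (1/2) f_xx) dt + f_x dB_t. Compute partials of f(t, x) = exp(3*t + 6*x):
  f_t(t,x)  = 3*exp(3*t + 6*x)
  f_x(t,x)  = 6*exp(3*t + 6*x)
  f_xx(t,x) = 36*exp(3*t + 6*x)
Assemble drift = f_t + (1/2) f_xx = 21*exp(3*t + 6*x) and diffusion = f_x = 6*exp(3*t + 6*x). Substituting x = B_t:
  d(exp(6*B_t + 3*t)) = (21*exp(6*B_t + 3*t)) dt + (6*exp(6*B_t + 3*t)) dB_t.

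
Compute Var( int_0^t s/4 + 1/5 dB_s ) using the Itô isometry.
Var = t*(25*t^2 + 60*t + 48)/1200

The Itô integral of a deterministic integrand f(s) has mean 0 because each increment f(s) * (B_{s+ds} - B_s) has mean 0. By the Itô isometry:
  Var( int_0^t f(s) dB_s ) = E[ (int_0^t f(s) dB_s)^2 ] = int_0^t f(s)^2 ds.
Here f(s) = s/4 + 1/5, so f(s)^2 = (5*s + 4)^2/400. Integrate:
  int_0^t ((5*s + 4)^2/400) ds = t*(25*t^2 + 60*t + 48)/1200.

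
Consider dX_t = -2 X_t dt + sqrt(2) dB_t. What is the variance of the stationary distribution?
lim Var(X_t) = 1/2

The OU SDE dX = -theta X dt + sigma dB admits the integrating factor exp(theta t): d(exp(theta t) X_t) = sigma exp(theta t) dB_t. Integrating from 0 to t gives X_t = x_0 * exp(-theta t) + sigma * int_0^t exp(-theta (t-s)) dB_s for any initial x_0. The Itô integral has variance (by the Itô isometry) sigma^2 * int_0^t exp(-2 theta (t - s)) ds = sigma^2 * (1 - exp(-2 theta t)) / (2 theta), independent of x_0.
With theta = 2, sigma = sqrt(2):
  Var(X_t) = (sqrt(2))^2 * (1 - exp(-2*2 t)) / (2 * 2) = 1/2 - exp(-4*t)/2.
As t -> infinity, exp(-2*2 t) -> 0, so the stationary variance is sigma^2 / (2 theta) = 1/2.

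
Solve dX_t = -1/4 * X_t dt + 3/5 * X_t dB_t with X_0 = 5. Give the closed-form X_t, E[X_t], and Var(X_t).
X_t = 5 * exp((-43/100) t + (3/5) B_t); E[X_t] = 5*exp(-t/4); Var(X_t) = (25*exp(9*t/25) - 25)*exp(-t/2)

For GBM dX = mu X dt + sigma X dB with X_0 = x_0, apply Itô to Y = log X: dY = (mu - sigma^2/2) dt + sigma dB, so Y_t = log(x_0) + (mu - sigma^2/2) t + sigma B_t and hence X_t = x_0 * exp((mu - sigma^2/2) t + sigma B_t).
With mu = -1/4, sigma = 3/5, x_0 = 5, this gives:
  X_t = 5 * exp((-43/100) * t + (3/5) * B_t).
Since sigma*B_t ~ Normal(0, sigma^2 t), E[exp(sigma*B_t)] = exp(sigma^2 t / 2); so E[X_t] = x_0 * exp((mu - sigma^2/2) t) * exp(sigma^2 t / 2) = x_0 * exp(mu t) = 5*exp(-t/4).
Var(X_t) = E[X_t^2] - (E[X_t])^2 = x_0^2 * exp(2 mu t) * (exp(sigma^2 t) - 1) = (25*exp(9*t/25) - 25)*exp(-t/2).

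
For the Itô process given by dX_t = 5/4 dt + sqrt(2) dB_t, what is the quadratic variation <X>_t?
<X>_t = 2*t

For an Itô process dX_t = a(t) dt + b(t) dB_t, the quadratic variation is <X>_t = int_0^t b(s)^2 ds (the drift term does not contribute). Here b(s) = sqrt(2), so
  b(s)^2 = 2.
Integrating from 0 to t:
  <X>_t = int_0^t (2) ds = 2*t.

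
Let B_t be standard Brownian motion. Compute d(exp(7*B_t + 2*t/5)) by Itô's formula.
d(exp(7*B_t + 2*t/5)) = (249*exp(7*B_t + 2*t/5)/10) dt + (7*exp(7*B_t + 2*t/5)) dB_t

Itô's formula for f(t, x): d f(t, B_t) = (f_t + (1/2) f_xx) dt + f_x dB_t. Compute partials of f(t, x) = exp(2*t/5 + 7*x):
  f_t(t,x)  = 2*exp(2*t/5 + 7*x)/5
  f_x(t,x)  = 7*exp(2*t/5 + 7*x)
  f_xx(t,x) = 49*exp(2*t/5 + 7*x)
Assemble drift = f_t + (1/2) f_xx = 249*exp(2*t/5 + 7*x)/10 and diffusion = f_x = 7*exp(2*t/5 + 7*x). Substituting x = B_t:
  d(exp(7*B_t + 2*t/5)) = (249*exp(7*B_t + 2*t/5)/10) dt + (7*exp(7*B_t + 2*t/5)) dB_t.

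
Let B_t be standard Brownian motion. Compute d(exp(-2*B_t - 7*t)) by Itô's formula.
d(exp(-2*B_t - 7*t)) = (-5*exp(-2*B_t - 7*t)) dt + (-2*exp(-2*B_t - 7*t)) dB_t

Itô's formula for f(t, x): d f(t, B_t) = (f_t + (1/2) f_xx) dt + f_x dB_t. Compute partials of f(t, x) = exp(-7*t - 2*x):
  f_t(t,x)  = -7*exp(-7*t - 2*x)
  f_x(t,x)  = -2*exp(-7*t - 2*x)
  f_xx(t,x) = 4*exp(-7*t - 2*x)
Assemble drift = f_t + (1/2) f_xx = -5*exp(-7*t - 2*x) and diffusion = f_x = -2*exp(-7*t - 2*x). Substituting x = B_t:
  d(exp(-2*B_t - 7*t)) = (-5*exp(-2*B_t - 7*t)) dt + (-2*exp(-2*B_t - 7*t)) dB_t.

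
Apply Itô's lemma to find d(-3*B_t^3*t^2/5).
d(-3*B_t^3*t^2/5) = (3*B_t*t*(-2*B_t^2 - 3*t)/5) dt + (-9*B_t^2*t^2/5) dB_t

Itô's formula for f(t, x): d f(t, B_t) = (f_t + (1/2) f_xx) dt + f_x dB_t. Compute partials of f(t, x) = -3*t^2*x^3/5:
  f_t(t,x)  = -6*t*x^3/5
  f_x(t,x)  = -9*t^2*x^2/5
  f_xx(t,x) = -18*t^2*x/5
Assemble drift = f_t + (1/2) f_xx = 3*t*x*(-3*t - 2*x^2)/5 and diffusion = f_x = -9*t^2*x^2/5. Substituting x = B_t:
  d(-3*B_t^3*t^2/5) = (3*B_t*t*(-2*B_t^2 - 3*t)/5) dt + (-9*B_t^2*t^2/5) dB_t.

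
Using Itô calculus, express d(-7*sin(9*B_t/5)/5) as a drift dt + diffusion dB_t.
d(-7*sin(9*B_t/5)/5) = (567*sin(9*B_t/5)/250) dt + (-63*cos(9*B_t/5)/25) dB_t

Itô's formula for f(B_t) gives d f(B_t) = f'(B_t) dB_t + (1/2) f''(B_t) dt. Compute derivatives of f(x) = -7*sin(9*x/5)/5:
  f'(x)  = -63*cos(9*x/5)/25
  f''(x) = 567*sin(9*x/5)/125
Substitute x = B_t and multiply the f'' term by 1/2:
  drift     = (1/2) * (567*sin(9*x/5)/125) evaluated at B_t = 567*sin(9*B_t/5)/250
  diffusion = (-63*cos(9*x/5)/25) evaluated at B_t = -63*cos(9*B_t/5)/25
Therefore d(-7*sin(9*B_t/5)/5) = (567*sin(9*B_t/5)/250) dt + (-63*cos(9*B_t/5)/25) dB_t.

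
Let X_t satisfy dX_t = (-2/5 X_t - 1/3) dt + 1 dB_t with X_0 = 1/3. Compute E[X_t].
E[X_t] = -5/6 + 7*exp(-2*t/5)/6

Taking expectations and using E[dB_t] = 0, the mean m(t) = E[X_t] satisfies the ODE m'(t) = a m(t) + b with m(0) = x_0. With a = -2/5, b = -1/3, x_0 = 1/3, the solution is
  m(t) = x_0 * exp(a t) + (b/a) * (exp(a t) - 1)
       = (1/3) * exp((-2/5) t) + ((-1/3)/(-2/5)) * (exp((-2/5) t) - 1)
       = -5/6 + 7*exp(-2*t/5)/6.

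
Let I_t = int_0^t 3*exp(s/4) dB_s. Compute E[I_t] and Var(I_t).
E[I_t] = 0; Var(I_t) = 18*exp(t/2) - 18

The Itô integral of a deterministic integrand f(s) has mean 0 because each increment f(s) * (B_{s+ds} - B_s) has mean 0. By the Itô isometry:
  Var( int_0^t f(s) dB_s ) = E[ (int_0^t f(s) dB_s)^2 ] = int_0^t f(s)^2 ds.
Here f(s) = 3*exp(s/4), so f(s)^2 = 9*exp(s/2). Integrate:
  int_0^t (9*exp(s/2)) ds = 18*exp(t/2) - 18.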